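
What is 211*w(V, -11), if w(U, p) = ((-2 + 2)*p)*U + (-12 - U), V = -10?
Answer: -422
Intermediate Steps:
w(U, p) = -12 - U (w(U, p) = (0*p)*U + (-12 - U) = 0*U + (-12 - U) = 0 + (-12 - U) = -12 - U)
211*w(V, -11) = 211*(-12 - 1*(-10)) = 211*(-12 + 10) = 211*(-2) = -422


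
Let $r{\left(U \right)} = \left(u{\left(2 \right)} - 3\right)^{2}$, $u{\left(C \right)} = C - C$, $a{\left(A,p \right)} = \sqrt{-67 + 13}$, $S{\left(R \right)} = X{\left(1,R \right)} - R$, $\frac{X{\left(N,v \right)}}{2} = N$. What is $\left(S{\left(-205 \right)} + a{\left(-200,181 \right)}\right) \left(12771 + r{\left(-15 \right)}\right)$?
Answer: $2645460 + 38340 i \sqrt{6} \approx 2.6455 \cdot 10^{6} + 93913.0 i$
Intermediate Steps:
$X{\left(N,v \right)} = 2 N$
$S{\left(R \right)} = 2 - R$ ($S{\left(R \right)} = 2 \cdot 1 - R = 2 - R$)
$a{\left(A,p \right)} = 3 i \sqrt{6}$ ($a{\left(A,p \right)} = \sqrt{-54} = 3 i \sqrt{6}$)
$u{\left(C \right)} = 0$
$r{\left(U \right)} = 9$ ($r{\left(U \right)} = \left(0 - 3\right)^{2} = \left(-3\right)^{2} = 9$)
$\left(S{\left(-205 \right)} + a{\left(-200,181 \right)}\right) \left(12771 + r{\left(-15 \right)}\right) = \left(\left(2 - -205\right) + 3 i \sqrt{6}\right) \left(12771 + 9\right) = \left(\left(2 + 205\right) + 3 i \sqrt{6}\right) 12780 = \left(207 + 3 i \sqrt{6}\right) 12780 = 2645460 + 38340 i \sqrt{6}$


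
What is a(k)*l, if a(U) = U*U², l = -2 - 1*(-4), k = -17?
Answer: -9826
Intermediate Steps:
l = 2 (l = -2 + 4 = 2)
a(U) = U³
a(k)*l = (-17)³*2 = -4913*2 = -9826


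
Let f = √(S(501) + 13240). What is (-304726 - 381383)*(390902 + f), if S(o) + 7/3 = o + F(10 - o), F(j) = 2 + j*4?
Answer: -268201380318 - 228703*√105990 ≈ -2.6828e+11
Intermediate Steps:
F(j) = 2 + 4*j
S(o) = 119/3 - 3*o (S(o) = -7/3 + (o + (2 + 4*(10 - o))) = -7/3 + (o + (2 + (40 - 4*o))) = -7/3 + (o + (42 - 4*o)) = -7/3 + (42 - 3*o) = 119/3 - 3*o)
f = √105990/3 (f = √((119/3 - 3*501) + 13240) = √((119/3 - 1503) + 13240) = √(-4390/3 + 13240) = √(35330/3) = √105990/3 ≈ 108.52)
(-304726 - 381383)*(390902 + f) = (-304726 - 381383)*(390902 + √105990/3) = -686109*(390902 + √105990/3) = -268201380318 - 228703*√105990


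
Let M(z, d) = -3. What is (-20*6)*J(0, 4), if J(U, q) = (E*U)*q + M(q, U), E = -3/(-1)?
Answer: 360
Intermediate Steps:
E = 3 (E = -3*(-1) = 3)
J(U, q) = -3 + 3*U*q (J(U, q) = (3*U)*q - 3 = 3*U*q - 3 = -3 + 3*U*q)
(-20*6)*J(0, 4) = (-20*6)*(-3 + 3*0*4) = -120*(-3 + 0) = -120*(-3) = 360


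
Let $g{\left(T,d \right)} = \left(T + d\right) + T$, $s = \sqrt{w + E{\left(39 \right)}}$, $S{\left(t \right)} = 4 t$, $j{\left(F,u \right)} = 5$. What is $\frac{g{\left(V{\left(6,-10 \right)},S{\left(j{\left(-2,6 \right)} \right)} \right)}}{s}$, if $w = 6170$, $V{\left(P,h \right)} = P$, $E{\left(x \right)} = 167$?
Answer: $\frac{32 \sqrt{6337}}{6337} \approx 0.40198$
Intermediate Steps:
$s = \sqrt{6337}$ ($s = \sqrt{6170 + 167} = \sqrt{6337} \approx 79.605$)
$g{\left(T,d \right)} = d + 2 T$
$\frac{g{\left(V{\left(6,-10 \right)},S{\left(j{\left(-2,6 \right)} \right)} \right)}}{s} = \frac{4 \cdot 5 + 2 \cdot 6}{\sqrt{6337}} = \left(20 + 12\right) \frac{\sqrt{6337}}{6337} = 32 \frac{\sqrt{6337}}{6337} = \frac{32 \sqrt{6337}}{6337}$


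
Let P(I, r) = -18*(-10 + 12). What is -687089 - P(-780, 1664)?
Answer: -687053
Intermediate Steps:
P(I, r) = -36 (P(I, r) = -18*2 = -36)
-687089 - P(-780, 1664) = -687089 - 1*(-36) = -687089 + 36 = -687053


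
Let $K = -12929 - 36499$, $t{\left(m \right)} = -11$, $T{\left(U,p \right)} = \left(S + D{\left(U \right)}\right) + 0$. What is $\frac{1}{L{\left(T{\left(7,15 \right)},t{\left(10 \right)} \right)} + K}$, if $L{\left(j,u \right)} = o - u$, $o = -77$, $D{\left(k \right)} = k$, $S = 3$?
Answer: $- \frac{1}{49494} \approx -2.0204 \cdot 10^{-5}$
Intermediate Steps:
$T{\left(U,p \right)} = 3 + U$ ($T{\left(U,p \right)} = \left(3 + U\right) + 0 = 3 + U$)
$L{\left(j,u \right)} = -77 - u$
$K = -49428$ ($K = -12929 - 36499 = -49428$)
$\frac{1}{L{\left(T{\left(7,15 \right)},t{\left(10 \right)} \right)} + K} = \frac{1}{\left(-77 - -11\right) - 49428} = \frac{1}{\left(-77 + 11\right) - 49428} = \frac{1}{-66 - 49428} = \frac{1}{-49494} = - \frac{1}{49494}$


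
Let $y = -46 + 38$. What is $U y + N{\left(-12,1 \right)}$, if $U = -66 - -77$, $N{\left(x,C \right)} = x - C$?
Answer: $-101$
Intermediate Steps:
$y = -8$
$U = 11$ ($U = -66 + 77 = 11$)
$U y + N{\left(-12,1 \right)} = 11 \left(-8\right) - 13 = -88 - 13 = -101$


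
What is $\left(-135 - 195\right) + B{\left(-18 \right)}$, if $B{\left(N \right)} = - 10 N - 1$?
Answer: $-151$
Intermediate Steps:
$B{\left(N \right)} = -1 - 10 N$
$\left(-135 - 195\right) + B{\left(-18 \right)} = \left(-135 - 195\right) - -179 = -330 + \left(-1 + 180\right) = -330 + 179 = -151$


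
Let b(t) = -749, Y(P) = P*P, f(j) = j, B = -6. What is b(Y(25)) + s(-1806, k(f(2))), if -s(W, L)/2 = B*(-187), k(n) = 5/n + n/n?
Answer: -2993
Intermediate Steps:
Y(P) = P**2
k(n) = 1 + 5/n (k(n) = 5/n + 1 = 1 + 5/n)
s(W, L) = -2244 (s(W, L) = -(-12)*(-187) = -2*1122 = -2244)
b(Y(25)) + s(-1806, k(f(2))) = -749 - 2244 = -2993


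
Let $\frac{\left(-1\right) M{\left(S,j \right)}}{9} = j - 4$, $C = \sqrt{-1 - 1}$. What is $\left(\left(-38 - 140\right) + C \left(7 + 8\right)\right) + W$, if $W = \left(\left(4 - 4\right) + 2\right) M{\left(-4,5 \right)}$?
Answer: $-196 + 15 i \sqrt{2} \approx -196.0 + 21.213 i$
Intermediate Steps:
$C = i \sqrt{2}$ ($C = \sqrt{-2} = i \sqrt{2} \approx 1.4142 i$)
$M{\left(S,j \right)} = 36 - 9 j$ ($M{\left(S,j \right)} = - 9 \left(j - 4\right) = - 9 \left(-4 + j\right) = 36 - 9 j$)
$W = -18$ ($W = \left(\left(4 - 4\right) + 2\right) \left(36 - 45\right) = \left(0 + 2\right) \left(36 - 45\right) = 2 \left(-9\right) = -18$)
$\left(\left(-38 - 140\right) + C \left(7 + 8\right)\right) + W = \left(\left(-38 - 140\right) + i \sqrt{2} \left(7 + 8\right)\right) - 18 = \left(-178 + i \sqrt{2} \cdot 15\right) - 18 = \left(-178 + 15 i \sqrt{2}\right) - 18 = -196 + 15 i \sqrt{2}$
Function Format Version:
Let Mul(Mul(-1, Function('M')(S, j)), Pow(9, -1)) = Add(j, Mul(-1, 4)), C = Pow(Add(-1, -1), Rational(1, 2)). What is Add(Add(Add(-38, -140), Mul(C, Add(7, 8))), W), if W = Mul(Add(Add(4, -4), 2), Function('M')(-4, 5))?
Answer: Add(-196, Mul(15, I, Pow(2, Rational(1, 2)))) ≈ Add(-196.00, Mul(21.213, I))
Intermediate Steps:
C = Mul(I, Pow(2, Rational(1, 2))) (C = Pow(-2, Rational(1, 2)) = Mul(I, Pow(2, Rational(1, 2))) ≈ Mul(1.4142, I))
Function('M')(S, j) = Add(36, Mul(-9, j)) (Function('M')(S, j) = Mul(-9, Add(j, Mul(-1, 4))) = Mul(-9, Add(j, -4)) = Mul(-9, Add(-4, j)) = Add(36, Mul(-9, j)))
W = -18 (W = Mul(Add(Add(4, -4), 2), Add(36, Mul(-9, 5))) = Mul(Add(0, 2), Add(36, -45)) = Mul(2, -9) = -18)
Add(Add(Add(-38, -140), Mul(C, Add(7, 8))), W) = Add(Add(Add(-38, -140), Mul(Mul(I, Pow(2, Rational(1, 2))), Add(7, 8))), -18) = Add(Add(-178, Mul(Mul(I, Pow(2, Rational(1, 2))), 15)), -18) = Add(Add(-178, Mul(15, I, Pow(2, Rational(1, 2)))), -18) = Add(-196, Mul(15, I, Pow(2, Rational(1, 2))))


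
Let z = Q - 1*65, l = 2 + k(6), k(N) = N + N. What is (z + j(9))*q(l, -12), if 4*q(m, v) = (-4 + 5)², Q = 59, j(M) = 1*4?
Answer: -½ ≈ -0.50000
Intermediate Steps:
j(M) = 4
k(N) = 2*N
l = 14 (l = 2 + 2*6 = 2 + 12 = 14)
q(m, v) = ¼ (q(m, v) = (-4 + 5)²/4 = (¼)*1² = (¼)*1 = ¼)
z = -6 (z = 59 - 1*65 = 59 - 65 = -6)
(z + j(9))*q(l, -12) = (-6 + 4)*(¼) = -2*¼ = -½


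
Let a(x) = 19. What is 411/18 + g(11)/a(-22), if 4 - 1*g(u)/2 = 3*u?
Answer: 2255/114 ≈ 19.781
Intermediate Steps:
g(u) = 8 - 6*u
411/18 + g(11)/a(-22) = 411/18 + (8 - 6*11)/19 = 411*(1/18) + (8 - 66)*(1/19) = 137/6 - 58*1/19 = 137/6 - 58/19 = 2255/114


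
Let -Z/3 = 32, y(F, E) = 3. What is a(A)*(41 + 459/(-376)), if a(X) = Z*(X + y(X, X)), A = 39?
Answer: -7538328/47 ≈ -1.6039e+5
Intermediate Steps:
Z = -96 (Z = -3*32 = -96)
a(X) = -288 - 96*X (a(X) = -96*(X + 3) = -96*(3 + X) = -288 - 96*X)
a(A)*(41 + 459/(-376)) = (-288 - 96*39)*(41 + 459/(-376)) = (-288 - 3744)*(41 + 459*(-1/376)) = -4032*(41 - 459/376) = -4032*14957/376 = -7538328/47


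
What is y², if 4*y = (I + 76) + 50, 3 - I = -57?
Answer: 8649/4 ≈ 2162.3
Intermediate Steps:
I = 60 (I = 3 - 1*(-57) = 3 + 57 = 60)
y = 93/2 (y = ((60 + 76) + 50)/4 = (136 + 50)/4 = (¼)*186 = 93/2 ≈ 46.500)
y² = (93/2)² = 8649/4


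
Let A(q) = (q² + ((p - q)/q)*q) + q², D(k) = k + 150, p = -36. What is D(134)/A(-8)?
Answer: 71/25 ≈ 2.8400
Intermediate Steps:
D(k) = 150 + k
A(q) = -36 - q + 2*q² (A(q) = (q² + ((-36 - q)/q)*q) + q² = (q² + (-36 - q)) + q² = (-36 + q² - q) + q² = -36 - q + 2*q²)
D(134)/A(-8) = (150 + 134)/(-36 - 1*(-8) + 2*(-8)²) = 284/(-36 + 8 + 2*64) = 284/(-36 + 8 + 128) = 284/100 = 284*(1/100) = 71/25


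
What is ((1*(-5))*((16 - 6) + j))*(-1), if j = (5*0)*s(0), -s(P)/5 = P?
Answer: 50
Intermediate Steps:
s(P) = -5*P
j = 0 (j = (5*0)*(-5*0) = 0*0 = 0)
((1*(-5))*((16 - 6) + j))*(-1) = ((1*(-5))*((16 - 6) + 0))*(-1) = -5*(10 + 0)*(-1) = -5*10*(-1) = -50*(-1) = 50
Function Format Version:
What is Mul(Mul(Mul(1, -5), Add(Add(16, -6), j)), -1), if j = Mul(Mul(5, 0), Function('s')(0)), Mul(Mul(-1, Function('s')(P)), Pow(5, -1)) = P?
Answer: 50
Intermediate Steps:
Function('s')(P) = Mul(-5, P)
j = 0 (j = Mul(Mul(5, 0), Mul(-5, 0)) = Mul(0, 0) = 0)
Mul(Mul(Mul(1, -5), Add(Add(16, -6), j)), -1) = Mul(Mul(Mul(1, -5), Add(Add(16, -6), 0)), -1) = Mul(Mul(-5, Add(10, 0)), -1) = Mul(Mul(-5, 10), -1) = Mul(-50, -1) = 50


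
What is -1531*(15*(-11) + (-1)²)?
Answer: 251084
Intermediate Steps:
-1531*(15*(-11) + (-1)²) = -1531*(-165 + 1) = -1531*(-164) = 251084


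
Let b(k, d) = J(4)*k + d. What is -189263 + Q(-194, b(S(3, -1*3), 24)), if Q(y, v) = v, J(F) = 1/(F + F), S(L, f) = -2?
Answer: -756957/4 ≈ -1.8924e+5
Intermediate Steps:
J(F) = 1/(2*F)
b(k, d) = d + k/8 (b(k, d) = ((1/2)/4)*k + d = ((1/2)*(1/4))*k + d = k/8 + d = d + k/8)
-189263 + Q(-194, b(S(3, -1*3), 24)) = -189263 + (24 + (1/8)*(-2)) = -189263 + (24 - 1/4) = -189263 + 95/4 = -756957/4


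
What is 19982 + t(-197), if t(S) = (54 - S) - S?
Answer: 20430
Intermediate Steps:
t(S) = 54 - 2*S
19982 + t(-197) = 19982 + (54 - 2*(-197)) = 19982 + (54 + 394) = 19982 + 448 = 20430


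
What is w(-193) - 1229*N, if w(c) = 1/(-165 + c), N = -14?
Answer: 6159747/358 ≈ 17206.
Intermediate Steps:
w(-193) - 1229*N = 1/(-165 - 193) - 1229*(-14) = 1/(-358) + 17206 = -1/358 + 17206 = 6159747/358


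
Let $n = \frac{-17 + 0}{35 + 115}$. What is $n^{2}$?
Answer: $\frac{289}{22500} \approx 0.012844$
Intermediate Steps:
$n = - \frac{17}{150} \approx -0.11333$
$n^{2} = \left(- \frac{17}{150}\right)^{2} = \frac{289}{22500}$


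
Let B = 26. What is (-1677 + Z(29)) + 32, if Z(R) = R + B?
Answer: -1590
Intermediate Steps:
Z(R) = 26 + R (Z(R) = R + 26 = 26 + R)
(-1677 + Z(29)) + 32 = (-1677 + (26 + 29)) + 32 = (-1677 + 55) + 32 = -1622 + 32 = -1590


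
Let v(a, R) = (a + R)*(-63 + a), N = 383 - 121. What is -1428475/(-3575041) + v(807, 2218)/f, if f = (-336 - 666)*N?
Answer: -639248191975/78211171957 ≈ -8.1734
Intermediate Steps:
N = 262
f = -262524 (f = (-336 - 666)*262 = -1002*262 = -262524)
v(a, R) = (-63 + a)*(R + a) (v(a, R) = (R + a)*(-63 + a) = (-63 + a)*(R + a))
-1428475/(-3575041) + v(807, 2218)/f = -1428475/(-3575041) + (807² - 63*2218 - 63*807 + 2218*807)/(-262524) = -1428475*(-1/3575041) + (651249 - 139734 - 50841 + 1789926)*(-1/262524) = 1428475/3575041 + 2250600*(-1/262524) = 1428475/3575041 - 187550/21877 = -639248191975/78211171957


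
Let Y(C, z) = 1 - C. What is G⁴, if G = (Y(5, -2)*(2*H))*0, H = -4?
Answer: 0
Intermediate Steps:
G = 0 (G = ((1 - 1*5)*(2*(-4)))*0 = ((1 - 5)*(-8))*0 = -4*(-8)*0 = 32*0 = 0)
G⁴ = 0⁴ = 0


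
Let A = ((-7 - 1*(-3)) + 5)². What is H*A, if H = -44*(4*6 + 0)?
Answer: -1056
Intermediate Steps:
H = -1056 (H = -44*(24 + 0) = -44*24 = -1056)
A = 1 (A = ((-7 + 3) + 5)² = (-4 + 5)² = 1² = 1)
H*A = -1056*1 = -1056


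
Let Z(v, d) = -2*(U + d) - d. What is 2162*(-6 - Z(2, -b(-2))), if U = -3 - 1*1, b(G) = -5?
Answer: 2162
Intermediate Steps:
U = -4 (U = -3 - 1 = -4)
Z(v, d) = 8 - 3*d (Z(v, d) = -2*(-4 + d) - d = (8 - 2*d) - d = 8 - 3*d)
2162*(-6 - Z(2, -b(-2))) = 2162*(-6 - (8 - (-3)*(-5))) = 2162*(-6 - (8 - 3*5)) = 2162*(-6 - (8 - 15)) = 2162*(-6 - 1*(-7)) = 2162*(-6 + 7) = 2162*1 = 2162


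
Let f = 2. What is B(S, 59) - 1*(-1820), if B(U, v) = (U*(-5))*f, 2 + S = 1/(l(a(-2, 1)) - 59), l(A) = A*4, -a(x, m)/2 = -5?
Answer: 34970/19 ≈ 1840.5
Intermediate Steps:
a(x, m) = 10 (a(x, m) = -2*(-5) = 10)
l(A) = 4*A
S = -39/19 (S = -2 + 1/(4*10 - 59) = -2 + 1/(40 - 59) = -2 + 1/(-19) = -2 - 1/19 = -39/19 ≈ -2.0526)
B(U, v) = -10*U (B(U, v) = (U*(-5))*2 = -5*U*2 = -10*U)
B(S, 59) - 1*(-1820) = -10*(-39/19) - 1*(-1820) = 390/19 + 1820 = 34970/19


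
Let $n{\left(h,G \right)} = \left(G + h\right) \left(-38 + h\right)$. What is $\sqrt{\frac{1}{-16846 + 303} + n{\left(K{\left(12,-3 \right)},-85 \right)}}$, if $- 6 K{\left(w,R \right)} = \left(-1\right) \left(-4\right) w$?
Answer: $\frac{\sqrt{1170763875479}}{16543} \approx 65.406$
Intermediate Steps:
$K{\left(w,R \right)} = - \frac{2 w}{3}$ ($K{\left(w,R \right)} = - \frac{\left(-1\right) \left(-4\right) w}{6} = - \frac{4 w}{6} = - \frac{2 w}{3}$)
$n{\left(h,G \right)} = \left(-38 + h\right) \left(G + h\right)$
$\sqrt{\frac{1}{-16846 + 303} + n{\left(K{\left(12,-3 \right)},-85 \right)}} = \sqrt{\frac{1}{-16846 + 303} - \left(-3230 - 64 + 123 \left(- \frac{2}{3}\right) 12\right)} = \sqrt{\frac{1}{-16543} + \left(\left(-8\right)^{2} + 3230 - -304 - -680\right)} = \sqrt{- \frac{1}{16543} + \left(64 + 3230 + 304 + 680\right)} = \sqrt{- \frac{1}{16543} + 4278} = \sqrt{\frac{70770953}{16543}} = \frac{\sqrt{1170763875479}}{16543}$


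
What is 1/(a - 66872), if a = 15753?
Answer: -1/51119 ≈ -1.9562e-5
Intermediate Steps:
1/(a - 66872) = 1/(15753 - 66872) = 1/(-51119) = -1/51119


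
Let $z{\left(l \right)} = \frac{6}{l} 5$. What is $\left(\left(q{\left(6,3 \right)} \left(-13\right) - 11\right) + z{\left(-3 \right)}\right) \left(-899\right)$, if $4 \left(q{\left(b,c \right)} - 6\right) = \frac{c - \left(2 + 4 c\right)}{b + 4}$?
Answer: $\frac{3431483}{40} \approx 85787.0$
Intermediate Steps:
$q{\left(b,c \right)} = 6 + \frac{-2 - 3 c}{4 \left(4 + b\right)}$ ($q{\left(b,c \right)} = 6 + \frac{\left(c - \left(2 + 4 c\right)\right) \frac{1}{b + 4}}{4} = 6 + \frac{\left(c - \left(2 + 4 c\right)\right) \frac{1}{4 + b}}{4} = 6 + \frac{\left(-2 - 3 c\right) \frac{1}{4 + b}}{4} = 6 + \frac{\frac{1}{4 + b} \left(-2 - 3 c\right)}{4} = 6 + \frac{-2 - 3 c}{4 \left(4 + b\right)}$)
$z{\left(l \right)} = \frac{30}{l}$
$\left(\left(q{\left(6,3 \right)} \left(-13\right) - 11\right) + z{\left(-3 \right)}\right) \left(-899\right) = \left(\left(\frac{94 - 9 + 24 \cdot 6}{4 \left(4 + 6\right)} \left(-13\right) - 11\right) + \frac{30}{-3}\right) \left(-899\right) = \left(\left(\frac{94 - 9 + 144}{4 \cdot 10} \left(-13\right) - 11\right) + 30 \left(- \frac{1}{3}\right)\right) \left(-899\right) = \left(\left(\frac{1}{4} \cdot \frac{1}{10} \cdot 229 \left(-13\right) - 11\right) - 10\right) \left(-899\right) = \left(\left(\frac{229}{40} \left(-13\right) - 11\right) - 10\right) \left(-899\right) = \left(\left(- \frac{2977}{40} - 11\right) - 10\right) \left(-899\right) = \left(- \frac{3417}{40} - 10\right) \left(-899\right) = \left(- \frac{3817}{40}\right) \left(-899\right) = \frac{3431483}{40}$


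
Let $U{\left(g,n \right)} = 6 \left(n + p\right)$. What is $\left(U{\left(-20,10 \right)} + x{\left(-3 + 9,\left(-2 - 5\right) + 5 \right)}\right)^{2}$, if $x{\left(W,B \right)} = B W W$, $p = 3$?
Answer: $36$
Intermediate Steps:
$U{\left(g,n \right)} = 18 + 6 n$ ($U{\left(g,n \right)} = 6 \left(n + 3\right) = 6 \left(3 + n\right) = 18 + 6 n$)
$x{\left(W,B \right)} = B W^{2}$
$\left(U{\left(-20,10 \right)} + x{\left(-3 + 9,\left(-2 - 5\right) + 5 \right)}\right)^{2} = \left(\left(18 + 6 \cdot 10\right) + \left(\left(-2 - 5\right) + 5\right) \left(-3 + 9\right)^{2}\right)^{2} = \left(\left(18 + 60\right) + \left(-7 + 5\right) 6^{2}\right)^{2} = \left(78 - 72\right)^{2} = 6^{2} = 36$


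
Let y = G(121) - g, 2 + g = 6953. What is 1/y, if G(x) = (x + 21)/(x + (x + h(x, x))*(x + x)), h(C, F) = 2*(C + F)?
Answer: -146531/1018536839 ≈ -0.00014386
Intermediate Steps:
g = 6951 (g = -2 + 6953 = 6951)
h(C, F) = 2*C + 2*F
G(x) = (21 + x)/(x + 10*x**2) (G(x) = (x + 21)/(x + (x + (2*x + 2*x))*(x + x)) = (21 + x)/(x + (x + 4*x)*(2*x)) = (21 + x)/(x + (5*x)*(2*x)) = (21 + x)/(x + 10*x**2))
y = -1018536839/146531 (y = (21 + 121)/(121*(1 + 10*121)) - 1*6951 = (1/121)*142/(1 + 1210) - 6951 = (1/121)*142/1211 - 6951 = (1/121)*(1/1211)*142 - 6951 = 142/146531 - 6951 = -1018536839/146531 ≈ -6951.0)
1/y = 1/(-1018536839/146531) = -146531/1018536839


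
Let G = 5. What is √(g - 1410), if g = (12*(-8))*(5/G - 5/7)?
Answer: 3*I*√7826/7 ≈ 37.913*I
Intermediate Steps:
g = -192/7 (g = (12*(-8))*(5/5 - 5/7) = -96*(5*(⅕) - 5*⅐) = -96*(1 - 5/7) = -96*2/7 = -192/7 ≈ -27.429)
√(g - 1410) = √(-192/7 - 1410) = √(-10062/7) = 3*I*√7826/7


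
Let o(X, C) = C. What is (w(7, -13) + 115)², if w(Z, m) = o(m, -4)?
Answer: 12321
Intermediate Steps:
w(Z, m) = -4
(w(7, -13) + 115)² = (-4 + 115)² = 111² = 12321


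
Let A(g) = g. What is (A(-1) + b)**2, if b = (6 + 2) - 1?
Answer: 36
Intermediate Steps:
b = 7 (b = 8 - 1 = 7)
(A(-1) + b)**2 = (-1 + 7)**2 = 6**2 = 36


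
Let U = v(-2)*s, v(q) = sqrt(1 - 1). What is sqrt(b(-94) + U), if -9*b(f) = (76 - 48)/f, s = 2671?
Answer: sqrt(658)/141 ≈ 0.18193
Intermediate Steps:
v(q) = 0 (v(q) = sqrt(0) = 0)
b(f) = -28/(9*f) (b(f) = -(76 - 48)/(9*f) = -28/(9*f))
U = 0 (U = 0*2671 = 0)
sqrt(b(-94) + U) = sqrt(-28/9/(-94) + 0) = sqrt(-28/9*(-1/94) + 0) = sqrt(14/423 + 0) = sqrt(14/423) = sqrt(658)/141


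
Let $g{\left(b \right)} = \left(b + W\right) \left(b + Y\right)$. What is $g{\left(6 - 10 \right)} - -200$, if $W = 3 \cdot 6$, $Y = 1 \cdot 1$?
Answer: $158$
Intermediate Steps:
$Y = 1$
$W = 18$
$g{\left(b \right)} = \left(1 + b\right) \left(18 + b\right)$ ($g{\left(b \right)} = \left(b + 18\right) \left(b + 1\right) = \left(18 + b\right) \left(1 + b\right) = \left(1 + b\right) \left(18 + b\right)$)
$g{\left(6 - 10 \right)} - -200 = \left(18 + \left(6 - 10\right)^{2} + 19 \left(6 - 10\right)\right) - -200 = \left(18 + \left(-4\right)^{2} + 19 \left(-4\right)\right) + 200 = \left(18 + 16 - 76\right) + 200 = -42 + 200 = 158$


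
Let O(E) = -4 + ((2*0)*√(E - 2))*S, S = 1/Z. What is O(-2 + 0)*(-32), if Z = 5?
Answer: 128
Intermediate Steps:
S = ⅕ (S = 1/5 = 1*(⅕) = ⅕ ≈ 0.20000)
O(E) = -4 (O(E) = -4 + ((2*0)*√(E - 2))*(⅕) = -4 + (0*√(-2 + E))*(⅕) = -4 + 0*(⅕) = -4 + 0 = -4)
O(-2 + 0)*(-32) = -4*(-32) = 128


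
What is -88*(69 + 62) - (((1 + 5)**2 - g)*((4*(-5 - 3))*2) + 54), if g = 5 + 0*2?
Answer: -9598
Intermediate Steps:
g = 5 (g = 5 + 0 = 5)
-88*(69 + 62) - (((1 + 5)**2 - g)*((4*(-5 - 3))*2) + 54) = -88*(69 + 62) - (((1 + 5)**2 - 1*5)*((4*(-5 - 3))*2) + 54) = -88*131 - ((6**2 - 5)*((4*(-8))*2) + 54) = -11528 - ((36 - 5)*(-32*2) + 54) = -11528 - (31*(-64) + 54) = -11528 - (-1984 + 54) = -11528 - 1*(-1930) = -11528 + 1930 = -9598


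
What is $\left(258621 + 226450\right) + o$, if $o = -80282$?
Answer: $404789$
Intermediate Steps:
$\left(258621 + 226450\right) + o = \left(258621 + 226450\right) - 80282 = 485071 - 80282 = 404789$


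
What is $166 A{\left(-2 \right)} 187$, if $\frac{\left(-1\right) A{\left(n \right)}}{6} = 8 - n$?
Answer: $-1862520$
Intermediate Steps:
$A{\left(n \right)} = -48 + 6 n$ ($A{\left(n \right)} = - 6 \left(8 - n\right) = -48 + 6 n$)
$166 A{\left(-2 \right)} 187 = 166 \left(-48 + 6 \left(-2\right)\right) 187 = 166 \left(-48 - 12\right) 187 = 166 \left(-60\right) 187 = \left(-9960\right) 187 = -1862520$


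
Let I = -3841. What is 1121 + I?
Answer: -2720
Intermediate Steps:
1121 + I = 1121 - 3841 = -2720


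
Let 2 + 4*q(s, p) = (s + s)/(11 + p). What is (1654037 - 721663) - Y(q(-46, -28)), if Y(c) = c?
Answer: 31700687/34 ≈ 9.3237e+5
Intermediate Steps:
q(s, p) = -½ + s/(2*(11 + p)) (q(s, p) = -½ + ((s + s)/(11 + p))/4 = -½ + ((2*s)/(11 + p))/4 = -½ + (2*s/(11 + p))/4 = -½ + s/(2*(11 + p)))
(1654037 - 721663) - Y(q(-46, -28)) = (1654037 - 721663) - (-11 - 46 - 1*(-28))/(2*(11 - 28)) = 932374 - (-11 - 46 + 28)/(2*(-17)) = 932374 - (-1)*(-29)/(2*17) = 932374 - 1*29/34 = 932374 - 29/34 = 31700687/34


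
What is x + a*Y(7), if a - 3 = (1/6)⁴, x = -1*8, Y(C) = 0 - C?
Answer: -37591/1296 ≈ -29.005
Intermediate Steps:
Y(C) = -C
x = -8
a = 3889/1296 (a = 3 + (1/6)⁴ = 3 + (1*(⅙))⁴ = 3 + (⅙)⁴ = 3 + 1/1296 = 3889/1296 ≈ 3.0008)
x + a*Y(7) = -8 + 3889*(-1*7)/1296 = -8 + (3889/1296)*(-7) = -8 - 27223/1296 = -37591/1296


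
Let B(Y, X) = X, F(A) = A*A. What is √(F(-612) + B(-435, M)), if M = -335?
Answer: √374209 ≈ 611.73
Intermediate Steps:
F(A) = A²
√(F(-612) + B(-435, M)) = √((-612)² - 335) = √(374544 - 335) = √374209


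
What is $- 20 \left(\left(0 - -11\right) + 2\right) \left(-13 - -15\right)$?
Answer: $-520$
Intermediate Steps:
$- 20 \left(\left(0 - -11\right) + 2\right) \left(-13 - -15\right) = - 20 \left(\left(0 + 11\right) + 2\right) \left(-13 + 15\right) = - 20 \left(11 + 2\right) 2 = \left(-20\right) 13 \cdot 2 = \left(-260\right) 2 = -520$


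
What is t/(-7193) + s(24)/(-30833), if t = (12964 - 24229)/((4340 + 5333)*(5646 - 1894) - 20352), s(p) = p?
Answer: -6261489008463/8044633330804136 ≈ -0.00077834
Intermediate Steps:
t = -11265/36272744 (t = -11265/(9673*3752 - 20352) = -11265/(36293096 - 20352) = -11265/36272744 ≈ -0.00031056)
t/(-7193) + s(24)/(-30833) = -11265/36272744/(-7193) + 24/(-30833) = -11265/36272744*(-1/7193) + 24*(-1/30833) = 11265/260909847592 - 24/30833 = -6261489008463/8044633330804136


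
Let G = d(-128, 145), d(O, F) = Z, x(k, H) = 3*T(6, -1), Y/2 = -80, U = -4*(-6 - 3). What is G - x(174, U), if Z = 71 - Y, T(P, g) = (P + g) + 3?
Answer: 207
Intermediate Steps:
T(P, g) = 3 + P + g
U = 36 (U = -4*(-9) = 36)
Y = -160 (Y = 2*(-80) = -160)
x(k, H) = 24 (x(k, H) = 3*(3 + 6 - 1) = 3*8 = 24)
Z = 231 (Z = 71 - 1*(-160) = 71 + 160 = 231)
d(O, F) = 231
G = 231
G - x(174, U) = 231 - 1*24 = 231 - 24 = 207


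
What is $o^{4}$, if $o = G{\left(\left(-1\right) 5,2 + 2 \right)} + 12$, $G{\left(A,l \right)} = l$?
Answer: $65536$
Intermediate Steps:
$o = 16$ ($o = \left(2 + 2\right) + 12 = 4 + 12 = 16$)
$o^{4} = 16^{4} = 65536$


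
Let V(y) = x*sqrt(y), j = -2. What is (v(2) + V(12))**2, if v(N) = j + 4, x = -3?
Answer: 112 - 24*sqrt(3) ≈ 70.431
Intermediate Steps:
v(N) = 2 (v(N) = -2 + 4 = 2)
V(y) = -3*sqrt(y)
(v(2) + V(12))**2 = (2 - 6*sqrt(3))**2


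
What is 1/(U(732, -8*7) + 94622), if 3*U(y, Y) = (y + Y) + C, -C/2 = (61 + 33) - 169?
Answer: 3/284692 ≈ 1.0538e-5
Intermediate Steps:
C = 150 (C = -2*((61 + 33) - 169) = -2*(94 - 169) = -2*(-75) = 150)
U(y, Y) = 50 + Y/3 + y/3 (U(y, Y) = ((y + Y) + 150)/3 = ((Y + y) + 150)/3 = (150 + Y + y)/3 = 50 + Y/3 + y/3)
1/(U(732, -8*7) + 94622) = 1/((50 + (-8*7)/3 + (⅓)*732) + 94622) = 1/((50 + (⅓)*(-56) + 244) + 94622) = 1/((50 - 56/3 + 244) + 94622) = 1/(826/3 + 94622) = 1/(284692/3) = 3/284692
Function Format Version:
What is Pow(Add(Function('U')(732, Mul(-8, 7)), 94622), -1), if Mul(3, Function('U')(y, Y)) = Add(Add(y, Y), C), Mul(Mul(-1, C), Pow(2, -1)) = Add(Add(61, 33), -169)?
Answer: Rational(3, 284692) ≈ 1.0538e-5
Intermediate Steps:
C = 150 (C = Mul(-2, Add(Add(61, 33), -169)) = Mul(-2, Add(94, -169)) = Mul(-2, -75) = 150)
Function('U')(y, Y) = Add(50, Mul(Rational(1, 3), Y), Mul(Rational(1, 3), y)) (Function('U')(y, Y) = Mul(Rational(1, 3), Add(Add(y, Y), 150)) = Mul(Rational(1, 3), Add(Add(Y, y), 150)) = Mul(Rational(1, 3), Add(150, Y, y)) = Add(50, Mul(Rational(1, 3), Y), Mul(Rational(1, 3), y)))
Pow(Add(Function('U')(732, Mul(-8, 7)), 94622), -1) = Pow(Add(Add(50, Mul(Rational(1, 3), Mul(-8, 7)), Mul(Rational(1, 3), 732)), 94622), -1) = Pow(Add(Add(50, Mul(Rational(1, 3), -56), 244), 94622), -1) = Pow(Add(Add(50, Rational(-56, 3), 244), 94622), -1) = Pow(Add(Rational(826, 3), 94622), -1) = Pow(Rational(284692, 3), -1) = Rational(3, 284692)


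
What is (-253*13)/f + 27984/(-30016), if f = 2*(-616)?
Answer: 13037/7504 ≈ 1.7373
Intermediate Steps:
f = -1232
(-253*13)/f + 27984/(-30016) = -253*13/(-1232) + 27984/(-30016) = -3289*(-1/1232) + 27984*(-1/30016) = 299/112 - 1749/1876 = 13037/7504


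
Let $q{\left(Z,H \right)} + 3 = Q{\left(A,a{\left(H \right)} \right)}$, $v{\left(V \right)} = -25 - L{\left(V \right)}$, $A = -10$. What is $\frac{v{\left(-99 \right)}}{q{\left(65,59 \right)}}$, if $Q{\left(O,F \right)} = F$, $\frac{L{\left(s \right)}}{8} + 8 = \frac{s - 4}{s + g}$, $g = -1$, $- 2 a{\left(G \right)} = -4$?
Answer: $- \frac{769}{25} \approx -30.76$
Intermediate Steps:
$a{\left(G \right)} = 2$ ($a{\left(G \right)} = \left(- \frac{1}{2}\right) \left(-4\right) = 2$)
$L{\left(s \right)} = -64 + \frac{8 \left(-4 + s\right)}{-1 + s}$ ($L{\left(s \right)} = -64 + 8 \frac{s - 4}{s - 1} = -64 + 8 \frac{-4 + s}{-1 + s} = -64 + \frac{8 \left(-4 + s\right)}{-1 + s}$)
$v{\left(V \right)} = -25 - \frac{8 \left(4 - 7 V\right)}{-1 + V}$
$q{\left(Z,H \right)} = -1$ ($q{\left(Z,H \right)} = -3 + 2 = -1$)
$\frac{v{\left(-99 \right)}}{q{\left(65,59 \right)}} = \frac{\frac{1}{-1 - 99} \left(-7 + 31 \left(-99\right)\right)}{-1} = \frac{-7 - 3069}{-100} \left(-1\right) = \left(- \frac{1}{100}\right) \left(-3076\right) \left(-1\right) = \frac{769}{25} \left(-1\right) = - \frac{769}{25}$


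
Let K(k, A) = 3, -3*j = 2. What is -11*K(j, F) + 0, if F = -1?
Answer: -33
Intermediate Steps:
j = -2/3 (j = -1/3*2 = -2/3 ≈ -0.66667)
-11*K(j, F) + 0 = -11*3 + 0 = -33 + 0 = -33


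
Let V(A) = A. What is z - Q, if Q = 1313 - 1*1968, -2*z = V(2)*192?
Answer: 463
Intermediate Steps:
z = -192 ≈ -192.00
Q = -655 (Q = 1313 - 1968 = -655)
z - Q = -192 - 1*(-655) = -192 + 655 = 463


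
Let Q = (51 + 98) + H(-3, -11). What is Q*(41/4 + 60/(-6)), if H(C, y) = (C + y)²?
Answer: 345/4 ≈ 86.250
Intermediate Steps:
Q = 345 (Q = (51 + 98) + (-3 - 11)² = 149 + (-14)² = 149 + 196 = 345)
Q*(41/4 + 60/(-6)) = 345*(41/4 + 60/(-6)) = 345*(41*(¼) + 60*(-⅙)) = 345*(41/4 - 10) = 345*(¼) = 345/4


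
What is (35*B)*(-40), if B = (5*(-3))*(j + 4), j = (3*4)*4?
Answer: 1092000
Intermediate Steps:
j = 48 (j = 12*4 = 48)
B = -780 (B = (5*(-3))*(48 + 4) = -15*52 = -780)
(35*B)*(-40) = (35*(-780))*(-40) = -27300*(-40) = 1092000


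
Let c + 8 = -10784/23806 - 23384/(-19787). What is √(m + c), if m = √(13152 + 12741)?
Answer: √(-403347532091875440 + 166415597817494763*√2877)/235524661 ≈ 12.395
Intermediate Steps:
c = -1712549040/235524661 (c = -8 + (-10784/23806 - 23384/(-19787)) = -8 + (-10784*1/23806 - 23384*(-1/19787)) = -8 + (-5392/11903 + 23384/19787) = -8 + 171648248/235524661 = -1712549040/235524661 ≈ -7.2712)
m = 3*√2877 (m = √25893 = 3*√2877 ≈ 160.91)
√(m + c) = √(3*√2877 - 1712549040/235524661) = √(-1712549040/235524661 + 3*√2877)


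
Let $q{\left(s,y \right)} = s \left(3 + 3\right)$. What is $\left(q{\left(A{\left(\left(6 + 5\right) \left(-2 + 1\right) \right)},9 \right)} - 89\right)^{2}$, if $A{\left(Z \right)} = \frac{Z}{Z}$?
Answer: $6889$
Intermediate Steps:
$A{\left(Z \right)} = 1$
$q{\left(s,y \right)} = 6 s$ ($q{\left(s,y \right)} = s 6 = 6 s$)
$\left(q{\left(A{\left(\left(6 + 5\right) \left(-2 + 1\right) \right)},9 \right)} - 89\right)^{2} = \left(6 \cdot 1 - 89\right)^{2} = \left(6 - 89\right)^{2} = \left(-83\right)^{2} = 6889$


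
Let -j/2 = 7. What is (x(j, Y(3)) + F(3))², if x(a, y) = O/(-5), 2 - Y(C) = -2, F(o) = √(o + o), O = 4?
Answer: 166/25 - 8*√6/5 ≈ 2.7208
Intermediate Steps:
j = -14 (j = -2*7 = -14)
F(o) = √2*√o (F(o) = √(2*o) = √2*√o)
Y(C) = 4 (Y(C) = 2 - 1*(-2) = 2 + 2 = 4)
x(a, y) = -⅘ (x(a, y) = 4/(-5) = 4*(-⅕) = -⅘)
(x(j, Y(3)) + F(3))² = (-⅘ + √2*√3)² = (-⅘ + √6)²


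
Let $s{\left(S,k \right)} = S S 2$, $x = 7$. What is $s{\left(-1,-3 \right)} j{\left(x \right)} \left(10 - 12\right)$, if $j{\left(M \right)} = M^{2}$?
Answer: $-196$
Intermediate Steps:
$s{\left(S,k \right)} = 2 S^{2}$ ($s{\left(S,k \right)} = S^{2} \cdot 2 = 2 S^{2}$)
$s{\left(-1,-3 \right)} j{\left(x \right)} \left(10 - 12\right) = 2 \left(-1\right)^{2} \cdot 7^{2} \left(10 - 12\right) = 2 \cdot 1 \cdot 49 \left(10 - 12\right) = 2 \cdot 49 \left(-2\right) = 98 \left(-2\right) = -196$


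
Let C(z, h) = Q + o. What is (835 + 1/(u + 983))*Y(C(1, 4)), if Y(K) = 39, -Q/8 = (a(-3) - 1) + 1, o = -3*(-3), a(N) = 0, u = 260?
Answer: 40478334/1243 ≈ 32565.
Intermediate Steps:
o = 9
Q = 0 (Q = -8*((0 - 1) + 1) = -8*(-1 + 1) = -8*0 = 0)
C(z, h) = 9 (C(z, h) = 0 + 9 = 9)
(835 + 1/(u + 983))*Y(C(1, 4)) = (835 + 1/(260 + 983))*39 = (835 + 1/1243)*39 = (1037906/1243)*39 = 40478334/1243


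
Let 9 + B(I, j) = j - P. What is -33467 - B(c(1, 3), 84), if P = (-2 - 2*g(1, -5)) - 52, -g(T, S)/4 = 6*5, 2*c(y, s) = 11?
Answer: -33356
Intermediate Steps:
c(y, s) = 11/2 (c(y, s) = (½)*11 = 11/2)
g(T, S) = -120 (g(T, S) = -24*5 = -4*30 = -120)
P = 186 (P = (-2 - 2*(-120)) - 52 = (-2 + 240) - 52 = 238 - 52 = 186)
B(I, j) = -195 + j (B(I, j) = -9 + (j - 1*186) = -9 + (j - 186) = -9 + (-186 + j) = -195 + j)
-33467 - B(c(1, 3), 84) = -33467 - (-195 + 84) = -33467 - 1*(-111) = -33467 + 111 = -33356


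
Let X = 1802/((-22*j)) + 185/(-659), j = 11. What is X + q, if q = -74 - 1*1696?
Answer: -141754174/79739 ≈ -1777.7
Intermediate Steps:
q = -1770 (q = -74 - 1696 = -1770)
X = -616144/79739 (X = 1802/((-22*11)) + 185/(-659) = 1802/(-242) + 185*(-1/659) = 1802*(-1/242) - 185/659 = -901/121 - 185/659 = -616144/79739 ≈ -7.7270)
X + q = -616144/79739 - 1770 = -141754174/79739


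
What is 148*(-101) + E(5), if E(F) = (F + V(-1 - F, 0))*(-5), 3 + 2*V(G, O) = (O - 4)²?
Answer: -30011/2 ≈ -15006.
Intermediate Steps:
V(G, O) = -3/2 + (-4 + O)²/2 (V(G, O) = -3/2 + (O - 4)²/2 = -3/2 + (-4 + O)²/2)
E(F) = -65/2 - 5*F (E(F) = (F + (-3/2 + (-4 + 0)²/2))*(-5) = (F + (-3/2 + (½)*(-4)²))*(-5) = (F + (-3/2 + (½)*16))*(-5) = (F + (-3/2 + 8))*(-5) = (F + 13/2)*(-5) = (13/2 + F)*(-5) = -65/2 - 5*F)
148*(-101) + E(5) = 148*(-101) + (-65/2 - 5*5) = -14948 + (-65/2 - 25) = -14948 - 115/2 = -30011/2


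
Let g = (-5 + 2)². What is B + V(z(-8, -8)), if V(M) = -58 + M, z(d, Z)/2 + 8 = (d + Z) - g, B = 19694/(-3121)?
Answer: -406698/3121 ≈ -130.31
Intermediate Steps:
B = -19694/3121 (B = 19694*(-1/3121) = -19694/3121 ≈ -6.3102)
g = 9 (g = (-3)² = 9)
z(d, Z) = -34 + 2*Z + 2*d (z(d, Z) = -16 + 2*((d + Z) - 1*9) = -16 + 2*((Z + d) - 9) = -16 + 2*(-9 + Z + d) = -16 + (-18 + 2*Z + 2*d) = -34 + 2*Z + 2*d)
B + V(z(-8, -8)) = -19694/3121 + (-58 + (-34 + 2*(-8) + 2*(-8))) = -19694/3121 + (-58 + (-34 - 16 - 16)) = -19694/3121 + (-58 - 66) = -19694/3121 - 124 = -406698/3121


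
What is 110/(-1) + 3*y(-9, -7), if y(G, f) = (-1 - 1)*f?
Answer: -68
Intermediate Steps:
y(G, f) = -2*f
110/(-1) + 3*y(-9, -7) = 110/(-1) + 3*(-2*(-7)) = 110*(-1) + 3*14 = -110 + 42 = -68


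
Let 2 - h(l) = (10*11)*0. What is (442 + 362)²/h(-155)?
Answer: 323208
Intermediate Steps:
h(l) = 2 (h(l) = 2 - 10*11*0 = 2 - 110*0 = 2 - 1*0 = 2 + 0 = 2)
(442 + 362)²/h(-155) = (442 + 362)²/2 = 804²*(½) = 646416*(½) = 323208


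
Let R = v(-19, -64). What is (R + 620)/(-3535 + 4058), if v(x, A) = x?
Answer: 601/523 ≈ 1.1491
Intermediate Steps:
R = -19
(R + 620)/(-3535 + 4058) = (-19 + 620)/(-3535 + 4058) = 601/523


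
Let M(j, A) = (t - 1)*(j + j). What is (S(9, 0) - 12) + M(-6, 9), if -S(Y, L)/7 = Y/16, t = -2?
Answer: 321/16 ≈ 20.063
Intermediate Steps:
S(Y, L) = -7*Y/16
M(j, A) = -6*j (M(j, A) = (-2 - 1)*(j + j) = -6*j)
(S(9, 0) - 12) + M(-6, 9) = (-7/16*9 - 12) - 6*(-6) = (-63/16 - 12) + 36 = -255/16 + 36 = 321/16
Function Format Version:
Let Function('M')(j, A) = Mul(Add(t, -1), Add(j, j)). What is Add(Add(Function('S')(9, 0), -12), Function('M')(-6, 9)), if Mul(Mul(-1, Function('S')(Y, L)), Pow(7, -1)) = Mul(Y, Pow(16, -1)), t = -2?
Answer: Rational(321, 16) ≈ 20.063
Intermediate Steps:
Function('S')(Y, L) = Mul(Rational(-7, 16), Y) (Function('S')(Y, L) = Mul(-7, Mul(Y, Pow(16, -1))) = Mul(-7, Mul(Y, Rational(1, 16))) = Mul(-7, Mul(Rational(1, 16), Y)) = Mul(Rational(-7, 16), Y))
Function('M')(j, A) = Mul(-6, j) (Function('M')(j, A) = Mul(Add(-2, -1), Add(j, j)) = Mul(-3, Mul(2, j)) = Mul(-6, j))
Add(Add(Function('S')(9, 0), -12), Function('M')(-6, 9)) = Add(Add(Mul(Rational(-7, 16), 9), -12), Mul(-6, -6)) = Add(Add(Rational(-63, 16), -12), 36) = Add(Rational(-255, 16), 36) = Rational(321, 16)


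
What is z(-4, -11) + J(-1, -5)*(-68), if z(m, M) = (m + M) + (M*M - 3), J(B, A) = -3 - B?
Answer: 239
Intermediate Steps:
z(m, M) = -3 + M + m + M**2 (z(m, M) = (M + m) + (M**2 - 3) = (M + m) + (-3 + M**2) = -3 + M + m + M**2)
z(-4, -11) + J(-1, -5)*(-68) = (-3 - 11 - 4 + (-11)**2) + (-3 - 1*(-1))*(-68) = (-3 - 11 - 4 + 121) + (-3 + 1)*(-68) = 103 - 2*(-68) = 103 + 136 = 239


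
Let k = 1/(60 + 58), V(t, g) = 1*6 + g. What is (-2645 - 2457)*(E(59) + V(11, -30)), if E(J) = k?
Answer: 7221881/59 ≈ 1.2240e+5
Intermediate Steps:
V(t, g) = 6 + g
k = 1/118 ≈ 0.0084746
E(J) = 1/118
(-2645 - 2457)*(E(59) + V(11, -30)) = (-2645 - 2457)*(1/118 + (6 - 30)) = -5102*(1/118 - 24) = -5102*(-2831/118) = 7221881/59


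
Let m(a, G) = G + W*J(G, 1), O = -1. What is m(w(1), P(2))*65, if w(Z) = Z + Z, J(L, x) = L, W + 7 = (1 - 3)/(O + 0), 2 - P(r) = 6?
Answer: 1040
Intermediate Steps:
P(r) = -4 (P(r) = 2 - 1*6 = 2 - 6 = -4)
W = -5 (W = -7 + (1 - 3)/(-1 + 0) = -7 - 2/(-1) = -7 - 2*(-1) = -7 + 2 = -5)
w(Z) = 2*Z
m(a, G) = -4*G (m(a, G) = G - 5*G = -4*G)
m(w(1), P(2))*65 = -4*(-4)*65 = 16*65 = 1040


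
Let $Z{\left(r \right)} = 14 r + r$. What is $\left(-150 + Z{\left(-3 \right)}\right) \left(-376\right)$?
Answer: $73320$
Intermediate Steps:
$Z{\left(r \right)} = 15 r$
$\left(-150 + Z{\left(-3 \right)}\right) \left(-376\right) = \left(-150 + 15 \left(-3\right)\right) \left(-376\right) = \left(-150 - 45\right) \left(-376\right) = \left(-195\right) \left(-376\right) = 73320$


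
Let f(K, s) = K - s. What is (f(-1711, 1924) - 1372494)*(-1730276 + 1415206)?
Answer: 433576964030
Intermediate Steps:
(f(-1711, 1924) - 1372494)*(-1730276 + 1415206) = ((-1711 - 1*1924) - 1372494)*(-1730276 + 1415206) = ((-1711 - 1924) - 1372494)*(-315070) = (-3635 - 1372494)*(-315070) = -1376129*(-315070) = 433576964030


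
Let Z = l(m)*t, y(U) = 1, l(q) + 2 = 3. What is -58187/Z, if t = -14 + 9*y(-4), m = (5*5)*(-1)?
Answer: 58187/5 ≈ 11637.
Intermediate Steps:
m = -25 (m = 25*(-1) = -25)
l(q) = 1 (l(q) = -2 + 3 = 1)
t = -5 (t = -14 + 9*1 = -14 + 9 = -5)
Z = -5 (Z = 1*(-5) = -5)
-58187/Z = -58187/(-5) = -58187*(-1/5) = 58187/5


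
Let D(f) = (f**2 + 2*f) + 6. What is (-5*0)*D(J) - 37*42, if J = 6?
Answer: -1554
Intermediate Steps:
D(f) = 6 + f**2 + 2*f
(-5*0)*D(J) - 37*42 = (-5*0)*(6 + 6**2 + 2*6) - 37*42 = 0*(6 + 36 + 12) - 1554 = 0*54 - 1554 = 0 - 1554 = -1554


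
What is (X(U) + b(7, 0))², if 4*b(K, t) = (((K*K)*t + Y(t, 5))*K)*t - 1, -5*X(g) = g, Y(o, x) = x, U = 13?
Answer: 3249/400 ≈ 8.1225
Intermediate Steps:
X(g) = -g/5
b(K, t) = -¼ + K*t*(5 + t*K²)/4 (b(K, t) = ((((K*K)*t + 5)*K)*t - 1)/4 = (((K²*t + 5)*K)*t - 1)/4 = (((t*K² + 5)*K)*t - 1)/4 = (((5 + t*K²)*K)*t - 1)/4 = ((K*(5 + t*K²))*t - 1)/4 = (K*t*(5 + t*K²) - 1)/4 = (-1 + K*t*(5 + t*K²))/4 = -¼ + K*t*(5 + t*K²)/4)
(X(U) + b(7, 0))² = (-⅕*13 + (-¼ + (¼)*7³*0² + (5/4)*7*0))² = (-13/5 + (-¼ + (¼)*343*0 + 0))² = (-13/5 + (-¼ + 0 + 0))² = (-13/5 - ¼)² = (-57/20)² = 3249/400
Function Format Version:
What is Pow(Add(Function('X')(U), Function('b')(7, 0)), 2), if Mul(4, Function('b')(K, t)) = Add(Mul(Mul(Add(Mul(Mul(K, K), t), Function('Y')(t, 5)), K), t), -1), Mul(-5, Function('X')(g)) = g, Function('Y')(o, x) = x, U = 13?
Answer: Rational(3249, 400) ≈ 8.1225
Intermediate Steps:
Function('X')(g) = Mul(Rational(-1, 5), g)
Function('b')(K, t) = Add(Rational(-1, 4), Mul(Rational(1, 4), K, t, Add(5, Mul(t, Pow(K, 2))))) (Function('b')(K, t) = Mul(Rational(1, 4), Add(Mul(Mul(Add(Mul(Mul(K, K), t), 5), K), t), -1)) = Mul(Rational(1, 4), Add(Mul(Mul(Add(Mul(Pow(K, 2), t), 5), K), t), -1)) = Mul(Rational(1, 4), Add(Mul(Mul(Add(Mul(t, Pow(K, 2)), 5), K), t), -1)) = Mul(Rational(1, 4), Add(Mul(Mul(Add(5, Mul(t, Pow(K, 2))), K), t), -1)) = Mul(Rational(1, 4), Add(Mul(Mul(K, Add(5, Mul(t, Pow(K, 2)))), t), -1)) = Mul(Rational(1, 4), Add(Mul(K, t, Add(5, Mul(t, Pow(K, 2)))), -1)) = Mul(Rational(1, 4), Add(-1, Mul(K, t, Add(5, Mul(t, Pow(K, 2)))))) = Add(Rational(-1, 4), Mul(Rational(1, 4), K, t, Add(5, Mul(t, Pow(K, 2))))))
Pow(Add(Function('X')(U), Function('b')(7, 0)), 2) = Pow(Add(Mul(Rational(-1, 5), 13), Add(Rational(-1, 4), Mul(Rational(1, 4), Pow(7, 3), Pow(0, 2)), Mul(Rational(5, 4), 7, 0))), 2) = Pow(Add(Rational(-13, 5), Add(Rational(-1, 4), Mul(Rational(1, 4), 343, 0), 0)), 2) = Pow(Add(Rational(-13, 5), Add(Rational(-1, 4), 0, 0)), 2) = Pow(Add(Rational(-13, 5), Rational(-1, 4)), 2) = Pow(Rational(-57, 20), 2) = Rational(3249, 400)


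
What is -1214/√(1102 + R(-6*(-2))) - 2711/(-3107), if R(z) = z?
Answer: 2711/3107 - 607*√1114/557 ≈ -35.500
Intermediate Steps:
-1214/√(1102 + R(-6*(-2))) - 2711/(-3107) = -1214/√(1102 - 6*(-2)) - 2711/(-3107) = -1214/√(1102 + 12) - 2711*(-1/3107) = -1214*√1114/1114 + 2711/3107 = -607*√1114/557 + 2711/3107 = 2711/3107 - 607*√1114/557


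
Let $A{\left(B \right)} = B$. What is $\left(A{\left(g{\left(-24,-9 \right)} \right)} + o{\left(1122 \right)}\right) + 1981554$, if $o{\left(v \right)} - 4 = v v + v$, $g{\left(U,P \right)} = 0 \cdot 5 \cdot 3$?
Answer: $3241564$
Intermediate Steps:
$g{\left(U,P \right)} = 0$ ($g{\left(U,P \right)} = 0 \cdot 3 = 0$)
$o{\left(v \right)} = 4 + v + v^{2}$ ($o{\left(v \right)} = 4 + \left(v v + v\right) = 4 + \left(v^{2} + v\right) = 4 + \left(v + v^{2}\right) = 4 + v + v^{2}$)
$\left(A{\left(g{\left(-24,-9 \right)} \right)} + o{\left(1122 \right)}\right) + 1981554 = \left(0 + \left(4 + 1122 + 1122^{2}\right)\right) + 1981554 = \left(0 + \left(4 + 1122 + 1258884\right)\right) + 1981554 = \left(0 + 1260010\right) + 1981554 = 1260010 + 1981554 = 3241564$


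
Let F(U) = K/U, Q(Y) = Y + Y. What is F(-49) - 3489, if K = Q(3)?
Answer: -170967/49 ≈ -3489.1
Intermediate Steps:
Q(Y) = 2*Y
K = 6 (K = 2*3 = 6)
F(U) = 6/U
F(-49) - 3489 = 6/(-49) - 3489 = 6*(-1/49) - 3489 = -6/49 - 3489 = -170967/49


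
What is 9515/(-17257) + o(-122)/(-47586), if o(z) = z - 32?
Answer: -2922878/5332413 ≈ -0.54813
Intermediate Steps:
o(z) = -32 + z
9515/(-17257) + o(-122)/(-47586) = 9515/(-17257) + (-32 - 122)/(-47586) = 9515*(-1/17257) - 154*(-1/47586) = -9515/17257 + 1/309 = -2922878/5332413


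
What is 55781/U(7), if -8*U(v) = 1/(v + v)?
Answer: -6247472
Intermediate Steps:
U(v) = -1/(16*v) (U(v) = -1/(8*(v + v)) = -1/(2*v)/8 = -1/(16*v))
55781/U(7) = 55781/((-1/16/7)) = 55781/((-1/16*⅐)) = 55781/(-1/112) = 55781*(-112) = -6247472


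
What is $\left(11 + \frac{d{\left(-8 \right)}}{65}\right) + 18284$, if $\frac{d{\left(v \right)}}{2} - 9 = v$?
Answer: $\frac{1189177}{65} \approx 18295.0$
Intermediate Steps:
$d{\left(v \right)} = 18 + 2 v$
$\left(11 + \frac{d{\left(-8 \right)}}{65}\right) + 18284 = \left(11 + \frac{18 + 2 \left(-8\right)}{65}\right) + 18284 = \left(11 + \frac{18 - 16}{65}\right) + 18284 = \left(11 + \frac{1}{65} \cdot 2\right) + 18284 = \left(11 + \frac{2}{65}\right) + 18284 = \frac{717}{65} + 18284 = \frac{1189177}{65}$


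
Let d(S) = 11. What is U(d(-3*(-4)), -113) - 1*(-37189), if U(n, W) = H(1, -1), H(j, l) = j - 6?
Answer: 37184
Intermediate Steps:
H(j, l) = -6 + j
U(n, W) = -5 (U(n, W) = -6 + 1 = -5)
U(d(-3*(-4)), -113) - 1*(-37189) = -5 - 1*(-37189) = -5 + 37189 = 37184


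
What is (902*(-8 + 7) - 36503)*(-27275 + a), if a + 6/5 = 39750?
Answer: -466582489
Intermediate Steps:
a = 198744/5 (a = -6/5 + 39750 = 198744/5 ≈ 39749.)
(902*(-8 + 7) - 36503)*(-27275 + a) = (902*(-8 + 7) - 36503)*(-27275 + 198744/5) = (902*(-1) - 36503)*(62369/5) = (-902 - 36503)*(62369/5) = -37405*62369/5 = -466582489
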